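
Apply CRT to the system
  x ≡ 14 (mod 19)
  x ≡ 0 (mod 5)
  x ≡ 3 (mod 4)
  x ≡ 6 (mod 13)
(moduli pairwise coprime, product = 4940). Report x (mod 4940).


Product of moduli M = 19 · 5 · 4 · 13 = 4940.
Merge one congruence at a time:
  Start: x ≡ 14 (mod 19).
  Combine with x ≡ 0 (mod 5); new modulus lcm = 95.
    Write x = 14 + 19·t and substitute into x ≡ 0 (mod 5): 19·t ≡ 0 − 14 = -14 (mod 5).
    Reduce coefficients mod 5: 4·t ≡ 1 (mod 5).
    The inverse of 4 mod 5 is 4 (since 4·4 = 16 = 3·5 + 1), so t ≡ 4·1 = 4 ≡ 4 (mod 5).
    Then x = 14 + 19·4 = 90, valid modulo lcm(19, 5) = 95: x ≡ 90 (mod 95).
  Combine with x ≡ 3 (mod 4); new modulus lcm = 380.
    Write x = 90 + 95·t and substitute into x ≡ 3 (mod 4): 95·t ≡ 3 − 90 = -87 (mod 4).
    Reduce coefficients mod 4: 3·t ≡ 1 (mod 4).
    The inverse of 3 mod 4 is 3 (since 3·3 = 9 = 2·4 + 1), so t ≡ 3·1 = 3 ≡ 3 (mod 4).
    Then x = 90 + 95·3 = 375, valid modulo lcm(95, 4) = 380: x ≡ 375 (mod 380).
  Combine with x ≡ 6 (mod 13); new modulus lcm = 4940.
    Write x = 375 + 380·t and substitute into x ≡ 6 (mod 13): 380·t ≡ 6 − 375 = -369 (mod 13).
    Reduce coefficients mod 13: 3·t ≡ 8 (mod 13).
    The inverse of 3 mod 13 is 9 (since 3·9 = 27 = 2·13 + 1), so t ≡ 9·8 = 72 ≡ 7 (mod 13).
    Then x = 375 + 380·7 = 3035, valid modulo lcm(380, 13) = 4940: x ≡ 3035 (mod 4940).
Verify against each original: 3035 mod 19 = 14, 3035 mod 5 = 0, 3035 mod 4 = 3, 3035 mod 13 = 6.

x ≡ 3035 (mod 4940).


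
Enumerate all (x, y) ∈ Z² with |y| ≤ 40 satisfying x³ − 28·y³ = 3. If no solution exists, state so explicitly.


The equation is x³ - 28y³ = 3. For fixed y, x³ = 28·y³ + 3, so a solution requires the RHS to be a perfect cube.
Strategy: iterate y from -40 to 40, compute RHS = 28·y³ + 3, and check whether it is a (positive or negative) perfect cube.
Check small values of y:
  y = 0: RHS = 3 is not a perfect cube.
  y = 1: RHS = 31 is not a perfect cube.
  y = -1: RHS = -25 is not a perfect cube.
  y = 2: RHS = 227 is not a perfect cube.
  y = -2: RHS = -221 is not a perfect cube.
  y = 3: RHS = 759 is not a perfect cube.
  y = -3: RHS = -753 is not a perfect cube.
Continuing the search up to |y| = 40 finds no solutions either.
No (x, y) in the scanned range satisfies the equation.

No integer solutions with |y| ≤ 40.


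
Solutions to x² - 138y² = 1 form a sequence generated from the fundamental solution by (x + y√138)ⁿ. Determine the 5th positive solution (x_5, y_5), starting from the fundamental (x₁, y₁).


Step 1: Find the fundamental solution (x₁, y₁) of x² - 138y² = 1.
  Expand √138 as a continued fraction. a₀ = ⌊√138⌋ = 11; iterate m_{k+1} = d_k·a_k − m_k, d_{k+1} = (138 − m_{k+1}²)/d_k, a_{k+1} = ⌊(a₀ + m_{k+1})/d_{k+1}⌋ (starting m₀ = 0, d₀ = 1), with convergents p_k = a_k·p_{k-1} + p_{k-2}, q_k = a_k·q_{k-1} + q_{k-2} (p₋₁ = 1, q₋₁ = 0):
  k = 0: a₀ = 11; p₀/q₀ = 11/1; p₀² − 138·q₀² = 121 − 138 = -17.
  k = 1: m = 11, d = 17, a = ⌊(11 + 11)/17⌋ = 1; p/q = (1·11 + 1)/(1·1 + 0) = 12/1; p² − 138·q² = 144 − 138 = 6.
  k = 2: m = 6, d = 6, a = ⌊(11 + 6)/6⌋ = 2; p/q = (2·12 + 11)/(2·1 + 1) = 35/3; p² − 138·q² = 1225 − 1242 = -17.
  k = 3: m = 6, d = 17, a = ⌊(11 + 6)/17⌋ = 1; p/q = (1·35 + 12)/(1·3 + 1) = 47/4; p² − 138·q² = 2209 − 2208 = 1.
  The first convergent with p² − 138·q² = 1 gives the fundamental solution (x₁, y₁) = (47, 4).
Step 2: Apply the recurrence (x_{n+1}, y_{n+1}) = (x₁x_n + 138y₁y_n, x₁y_n + y₁x_n) repeatedly.
  From (x_1, y_1) = (47, 4): x_2 = 47·47 + 138·4·4 = 4417; y_2 = 47·4 + 4·47 = 376.
  From (x_2, y_2) = (4417, 376): x_3 = 47·4417 + 138·4·376 = 415151; y_3 = 47·376 + 4·4417 = 35340.
  From (x_3, y_3) = (415151, 35340): x_4 = 47·415151 + 138·4·35340 = 39019777; y_4 = 47·35340 + 4·415151 = 3321584.
  From (x_4, y_4) = (39019777, 3321584): x_5 = 47·39019777 + 138·4·3321584 = 3667443887; y_5 = 47·3321584 + 4·39019777 = 312193556.
Step 3: Verify x_5² - 138·y_5² = 13450144664293668769 - 13450144664293668768 = 1 (should be 1). ✓

(x_1, y_1) = (47, 4); (x_5, y_5) = (3667443887, 312193556).


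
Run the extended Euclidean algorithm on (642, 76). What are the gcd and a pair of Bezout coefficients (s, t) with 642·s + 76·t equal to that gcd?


Euclidean algorithm on (642, 76) — divide until remainder is 0:
  642 = 8 · 76 + 34
  76 = 2 · 34 + 8
  34 = 4 · 8 + 2
  8 = 4 · 2 + 0
gcd(642, 76) = 2.
Track Bezout coefficients alongside the remainders: start with r₀ = 642 = a·1 + b·0 (s = 1, t = 0) and r₁ = 76 = a·0 + b·1 (s = 0, t = 1); each new remainder r_{k+1} = r_{k-1} − q_k·r_k inherits s_{k+1} = s_{k-1} − q_k·s_k, t_{k+1} = t_{k-1} − q_k·t_k, so r_k = a·s_k + b·t_k at every step:
  q = 8: r = 34, s = 1 − 8·0 = 1, t = 0 − 8·1 = -8  (check: 642·1 + 76·(-8) = 34)
  q = 2: r = 8, s = 0 − 2·1 = -2, t = 1 − 2·(-8) = 17  (check: 642·(-2) + 76·17 = 8)
  q = 4: r = 2, s = 1 − 4·(-2) = 9, t = -8 − 4·17 = -76  (check: 642·9 + 76·(-76) = 2)
The row with r = 2 (the gcd) gives the Bezout coefficients s = 9, t = -76.
Result: 642 · (9) + 76 · (-76) = 2.

gcd(642, 76) = 2; s = 9, t = -76 (check: 642·9 + 76·(-76) = 2).


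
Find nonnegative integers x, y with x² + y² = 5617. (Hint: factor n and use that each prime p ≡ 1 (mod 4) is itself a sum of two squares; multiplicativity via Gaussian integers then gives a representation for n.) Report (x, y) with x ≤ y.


Step 1: Factor n = 5617 = 41 · 137.
Step 2: Check the mod-4 condition on each prime factor: 41 ≡ 1 (mod 4), exponent 1; 137 ≡ 1 (mod 4), exponent 1.
All primes ≡ 3 (mod 4) appear to even exponent (or don't appear), so by the two-squares theorem n IS expressible as a sum of two squares.
Step 3: Build a representation. Here n = 41 · 137 is a product of primes ≡ 1 (mod 4). Each prime p ≡ 1 (mod 4) is itself a sum of two squares; find a² by testing p − a² for a perfect square:
  41: 41 − 1² = 40, 41 − 2² = 37, 41 − 3² = 32, 41 − 4² = 25 = 5² ⇒ 41 = 4² + 5².
  137: 137 − 1² = 136, 137 − 2² = 133, 137 − 3² = 128, 137 − 4² = 121 = 11² ⇒ 137 = 4² + 11².
  Combine using the Brahmagupta–Fibonacci identity (a² + b²)(c² + d²) = (ac − bd)² + (ad + bc)² = (ac + bd)² + (ad − bc)²:
  41 · 137 = 5617: from (4² + 5²)(4² + 11²), take (4·4 − 5·11, 4·11 + 5·4) = (16 − 55, 44 + 20) = (-39, 64); dropping signs (only squares matter) gives (39, 64); check 39² + 64² = 1521 + 4096 = 5617 ✓.
Step 4: Order so x ≤ y and verify: 39² + 64² = 1521 + 4096 = 5617 = n. ✓

n = 5617 = 39² + 64² (one valid representation with x ≤ y).


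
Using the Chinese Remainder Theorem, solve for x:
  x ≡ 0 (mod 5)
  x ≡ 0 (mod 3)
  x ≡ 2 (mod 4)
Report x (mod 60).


Moduli 5, 3, 4 are pairwise coprime; by CRT there is a unique solution modulo M = 5 · 3 · 4 = 60.
Solve pairwise, accumulating the modulus:
  Start with x ≡ 0 (mod 5).
  Combine with x ≡ 0 (mod 3): since gcd(5, 3) = 1, we get a unique residue mod 15.
    Write x = 0 + 5·t and substitute into x ≡ 0 (mod 3): 5·t ≡ 0 − 0 = 0 (mod 3).
    Reduce coefficients mod 3: 2·t ≡ 0 (mod 3).
    The inverse of 2 mod 3 is 2 (since 2·2 = 4 = 1·3 + 1), so t ≡ 2·0 = 0 ≡ 0 (mod 3).
    Then x = 0 + 5·0 = 0, valid modulo lcm(5, 3) = 15: x ≡ 0 (mod 15).
  Combine with x ≡ 2 (mod 4): since gcd(15, 4) = 1, we get a unique residue mod 60.
    Write x = 0 + 15·t and substitute into x ≡ 2 (mod 4): 15·t ≡ 2 − 0 = 2 (mod 4).
    Reduce coefficients mod 4: 3·t ≡ 2 (mod 4).
    The inverse of 3 mod 4 is 3 (since 3·3 = 9 = 2·4 + 1), so t ≡ 3·2 = 6 ≡ 2 (mod 4).
    Then x = 0 + 15·2 = 30, valid modulo lcm(15, 4) = 60: x ≡ 30 (mod 60).
Verify: 30 mod 5 = 0 ✓, 30 mod 3 = 0 ✓, 30 mod 4 = 2 ✓.

x ≡ 30 (mod 60).


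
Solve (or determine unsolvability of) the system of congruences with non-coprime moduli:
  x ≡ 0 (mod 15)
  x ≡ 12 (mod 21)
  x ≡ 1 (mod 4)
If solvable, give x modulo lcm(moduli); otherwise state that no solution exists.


Moduli 15, 21, 4 are not pairwise coprime, so CRT works modulo lcm(m_i) when all pairwise compatibility conditions hold.
Pairwise compatibility: gcd(m_i, m_j) must divide a_i - a_j for every pair.
Merge one congruence at a time:
  Start: x ≡ 0 (mod 15).
  Combine with x ≡ 12 (mod 21): gcd(15, 21) = 3; 12 - 0 = 12, which IS divisible by 3, so compatible.
    Write x = 0 + 15·t and substitute into x ≡ 12 (mod 21): 15·t ≡ 12 − 0 = 12 (mod 21).
    Divide the congruence (and modulus) by g = 3: 5·t ≡ 4 (mod 7).
    The inverse of 5 mod 7 is 3 (since 5·3 = 15 = 2·7 + 1), so t ≡ 3·4 = 12 ≡ 5 (mod 7).
    Then x = 0 + 15·5 = 75, valid modulo lcm(15, 21) = 105: x ≡ 75 (mod 105).
  Combine with x ≡ 1 (mod 4): gcd(105, 4) = 1; 1 - 75 = -74, which IS divisible by 1, so compatible.
    Write x = 75 + 105·t and substitute into x ≡ 1 (mod 4): 105·t ≡ 1 − 75 = -74 (mod 4).
    Reduce coefficients mod 4: 1·t ≡ 2 (mod 4).
    So t ≡ 2 (mod 4).
    Then x = 75 + 105·2 = 285, valid modulo lcm(105, 4) = 420: x ≡ 285 (mod 420).
Verify: 285 mod 15 = 0, 285 mod 21 = 12, 285 mod 4 = 1.

x ≡ 285 (mod 420).


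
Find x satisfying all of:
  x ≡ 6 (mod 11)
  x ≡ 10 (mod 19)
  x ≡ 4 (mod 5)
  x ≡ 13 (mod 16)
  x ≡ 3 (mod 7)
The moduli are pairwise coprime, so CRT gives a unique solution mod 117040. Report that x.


Product of moduli M = 11 · 19 · 5 · 16 · 7 = 117040.
Merge one congruence at a time:
  Start: x ≡ 6 (mod 11).
  Combine with x ≡ 10 (mod 19); new modulus lcm = 209.
    Write x = 6 + 11·t and substitute into x ≡ 10 (mod 19): 11·t ≡ 10 − 6 = 4 (mod 19).
    The inverse of 11 mod 19 is 7 (since 11·7 = 77 = 4·19 + 1), so t ≡ 7·4 = 28 ≡ 9 (mod 19).
    Then x = 6 + 11·9 = 105, valid modulo lcm(11, 19) = 209: x ≡ 105 (mod 209).
  Combine with x ≡ 4 (mod 5); new modulus lcm = 1045.
    Write x = 105 + 209·t and substitute into x ≡ 4 (mod 5): 209·t ≡ 4 − 105 = -101 (mod 5).
    Reduce coefficients mod 5: 4·t ≡ 4 (mod 5).
    The inverse of 4 mod 5 is 4 (since 4·4 = 16 = 3·5 + 1), so t ≡ 4·4 = 16 ≡ 1 (mod 5).
    Then x = 105 + 209·1 = 314, valid modulo lcm(209, 5) = 1045: x ≡ 314 (mod 1045).
  Combine with x ≡ 13 (mod 16); new modulus lcm = 16720.
    Write x = 314 + 1045·t and substitute into x ≡ 13 (mod 16): 1045·t ≡ 13 − 314 = -301 (mod 16).
    Reduce coefficients mod 16: 5·t ≡ 3 (mod 16).
    The inverse of 5 mod 16 is 13 (since 5·13 = 65 = 4·16 + 1), so t ≡ 13·3 = 39 ≡ 7 (mod 16).
    Then x = 314 + 1045·7 = 7629, valid modulo lcm(1045, 16) = 16720: x ≡ 7629 (mod 16720).
  Combine with x ≡ 3 (mod 7); new modulus lcm = 117040.
    Write x = 7629 + 16720·t and substitute into x ≡ 3 (mod 7): 16720·t ≡ 3 − 7629 = -7626 (mod 7).
    Reduce coefficients mod 7: 4·t ≡ 4 (mod 7).
    The inverse of 4 mod 7 is 2 (since 4·2 = 8 = 1·7 + 1), so t ≡ 2·4 = 8 ≡ 1 (mod 7).
    Then x = 7629 + 16720·1 = 24349, valid modulo lcm(16720, 7) = 117040: x ≡ 24349 (mod 117040).
Verify against each original: 24349 mod 11 = 6, 24349 mod 19 = 10, 24349 mod 5 = 4, 24349 mod 16 = 13, 24349 mod 7 = 3.

x ≡ 24349 (mod 117040).


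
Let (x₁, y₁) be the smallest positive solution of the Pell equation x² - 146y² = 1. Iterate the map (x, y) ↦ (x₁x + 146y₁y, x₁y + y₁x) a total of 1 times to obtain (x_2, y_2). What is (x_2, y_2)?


Step 1: Find the fundamental solution (x₁, y₁) of x² - 146y² = 1.
  Expand √146 as a continued fraction. a₀ = ⌊√146⌋ = 12; iterate m_{k+1} = d_k·a_k − m_k, d_{k+1} = (146 − m_{k+1}²)/d_k, a_{k+1} = ⌊(a₀ + m_{k+1})/d_{k+1}⌋ (starting m₀ = 0, d₀ = 1), with convergents p_k = a_k·p_{k-1} + p_{k-2}, q_k = a_k·q_{k-1} + q_{k-2} (p₋₁ = 1, q₋₁ = 0):
  k = 0: a₀ = 12; p₀/q₀ = 12/1; p₀² − 146·q₀² = 144 − 146 = -2.
  k = 1: m = 12, d = 2, a = ⌊(12 + 12)/2⌋ = 12; p/q = (12·12 + 1)/(12·1 + 0) = 145/12; p² − 146·q² = 21025 − 21024 = 1.
  The first convergent with p² − 146·q² = 1 gives the fundamental solution (x₁, y₁) = (145, 12).
Step 2: Apply the recurrence (x_{n+1}, y_{n+1}) = (x₁x_n + 146y₁y_n, x₁y_n + y₁x_n) repeatedly.
  From (x_1, y_1) = (145, 12): x_2 = 145·145 + 146·12·12 = 42049; y_2 = 145·12 + 12·145 = 3480.
Step 3: Verify x_2² - 146·y_2² = 1768118401 - 1768118400 = 1 (should be 1). ✓

(x_1, y_1) = (145, 12); (x_2, y_2) = (42049, 3480).


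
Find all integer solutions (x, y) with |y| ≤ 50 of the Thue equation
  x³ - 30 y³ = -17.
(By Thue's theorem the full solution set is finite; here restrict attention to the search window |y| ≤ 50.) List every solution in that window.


The equation is x³ - 30y³ = -17. For fixed y, x³ = 30·y³ − 17, so a solution requires the RHS to be a perfect cube.
Strategy: iterate y from -50 to 50, compute RHS = 30·y³ − 17, and check whether it is a (positive or negative) perfect cube.
Check small values of y:
  y = 0: RHS = -17 is not a perfect cube.
  y = 1: RHS = 13 is not a perfect cube.
  y = -1: RHS = -47 is not a perfect cube.
  y = 2: RHS = 223 is not a perfect cube.
  y = -2: RHS = -257 is not a perfect cube.
  y = 3: RHS = 793 is not a perfect cube.
  y = -3: RHS = -827 is not a perfect cube.
Continuing the search up to |y| = 50 finds no solutions either.
No (x, y) in the scanned range satisfies the equation.

No integer solutions with |y| ≤ 50.


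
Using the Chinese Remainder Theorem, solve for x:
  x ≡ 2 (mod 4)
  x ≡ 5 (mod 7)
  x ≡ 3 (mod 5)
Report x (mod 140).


Moduli 4, 7, 5 are pairwise coprime; by CRT there is a unique solution modulo M = 4 · 7 · 5 = 140.
Solve pairwise, accumulating the modulus:
  Start with x ≡ 2 (mod 4).
  Combine with x ≡ 5 (mod 7): since gcd(4, 7) = 1, we get a unique residue mod 28.
    Write x = 2 + 4·t and substitute into x ≡ 5 (mod 7): 4·t ≡ 5 − 2 = 3 (mod 7).
    The inverse of 4 mod 7 is 2 (since 4·2 = 8 = 1·7 + 1), so t ≡ 2·3 = 6 ≡ 6 (mod 7).
    Then x = 2 + 4·6 = 26, valid modulo lcm(4, 7) = 28: x ≡ 26 (mod 28).
  Combine with x ≡ 3 (mod 5): since gcd(28, 5) = 1, we get a unique residue mod 140.
    Write x = 26 + 28·t and substitute into x ≡ 3 (mod 5): 28·t ≡ 3 − 26 = -23 (mod 5).
    Reduce coefficients mod 5: 3·t ≡ 2 (mod 5).
    The inverse of 3 mod 5 is 2 (since 3·2 = 6 = 1·5 + 1), so t ≡ 2·2 = 4 ≡ 4 (mod 5).
    Then x = 26 + 28·4 = 138, valid modulo lcm(28, 5) = 140: x ≡ 138 (mod 140).
Verify: 138 mod 4 = 2 ✓, 138 mod 7 = 5 ✓, 138 mod 5 = 3 ✓.

x ≡ 138 (mod 140).


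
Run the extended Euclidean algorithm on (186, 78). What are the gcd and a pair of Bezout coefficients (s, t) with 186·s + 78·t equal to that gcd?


Euclidean algorithm on (186, 78) — divide until remainder is 0:
  186 = 2 · 78 + 30
  78 = 2 · 30 + 18
  30 = 1 · 18 + 12
  18 = 1 · 12 + 6
  12 = 2 · 6 + 0
gcd(186, 78) = 6.
Track Bezout coefficients alongside the remainders: start with r₀ = 186 = a·1 + b·0 (s = 1, t = 0) and r₁ = 78 = a·0 + b·1 (s = 0, t = 1); each new remainder r_{k+1} = r_{k-1} − q_k·r_k inherits s_{k+1} = s_{k-1} − q_k·s_k, t_{k+1} = t_{k-1} − q_k·t_k, so r_k = a·s_k + b·t_k at every step:
  q = 2: r = 30, s = 1 − 2·0 = 1, t = 0 − 2·1 = -2  (check: 186·1 + 78·(-2) = 30)
  q = 2: r = 18, s = 0 − 2·1 = -2, t = 1 − 2·(-2) = 5  (check: 186·(-2) + 78·5 = 18)
  q = 1: r = 12, s = 1 − 1·(-2) = 3, t = -2 − 1·5 = -7  (check: 186·3 + 78·(-7) = 12)
  q = 1: r = 6, s = -2 − 1·3 = -5, t = 5 − 1·(-7) = 12  (check: 186·(-5) + 78·12 = 6)
The row with r = 6 (the gcd) gives the Bezout coefficients s = -5, t = 12.
Result: 186 · (-5) + 78 · (12) = 6.

gcd(186, 78) = 6; s = -5, t = 12 (check: 186·(-5) + 78·12 = 6).


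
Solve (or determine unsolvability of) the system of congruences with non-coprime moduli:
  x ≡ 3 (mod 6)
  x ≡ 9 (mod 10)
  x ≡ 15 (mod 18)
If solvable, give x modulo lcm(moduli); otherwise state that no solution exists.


Moduli 6, 10, 18 are not pairwise coprime, so CRT works modulo lcm(m_i) when all pairwise compatibility conditions hold.
Pairwise compatibility: gcd(m_i, m_j) must divide a_i - a_j for every pair.
Merge one congruence at a time:
  Start: x ≡ 3 (mod 6).
  Combine with x ≡ 9 (mod 10): gcd(6, 10) = 2; 9 - 3 = 6, which IS divisible by 2, so compatible.
    Write x = 3 + 6·t and substitute into x ≡ 9 (mod 10): 6·t ≡ 9 − 3 = 6 (mod 10).
    Divide the congruence (and modulus) by g = 2: 3·t ≡ 3 (mod 5).
    The inverse of 3 mod 5 is 2 (since 3·2 = 6 = 1·5 + 1), so t ≡ 2·3 = 6 ≡ 1 (mod 5).
    Then x = 3 + 6·1 = 9, valid modulo lcm(6, 10) = 30: x ≡ 9 (mod 30).
  Combine with x ≡ 15 (mod 18): gcd(30, 18) = 6; 15 - 9 = 6, which IS divisible by 6, so compatible.
    Write x = 9 + 30·t and substitute into x ≡ 15 (mod 18): 30·t ≡ 15 − 9 = 6 (mod 18).
    Divide the congruence (and modulus) by g = 6: 5·t ≡ 1 (mod 3).
    Reduce coefficients mod 3: 2·t ≡ 1 (mod 3).
    The inverse of 2 mod 3 is 2 (since 2·2 = 4 = 1·3 + 1), so t ≡ 2·1 = 2 ≡ 2 (mod 3).
    Then x = 9 + 30·2 = 69, valid modulo lcm(30, 18) = 90: x ≡ 69 (mod 90).
Verify: 69 mod 6 = 3, 69 mod 10 = 9, 69 mod 18 = 15.

x ≡ 69 (mod 90).


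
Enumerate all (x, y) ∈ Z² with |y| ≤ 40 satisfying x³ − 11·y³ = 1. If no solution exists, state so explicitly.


The equation is x³ - 11y³ = 1. For fixed y, x³ = 11·y³ + 1, so a solution requires the RHS to be a perfect cube.
Strategy: iterate y from -40 to 40, compute RHS = 11·y³ + 1, and check whether it is a (positive or negative) perfect cube.
Check small values of y:
  y = 0: RHS = 1 = (1)³ ⇒ x = 1 works.
  y = 1: RHS = 12 is not a perfect cube.
  y = -1: RHS = -10 is not a perfect cube.
  y = 2: RHS = 89 is not a perfect cube.
  y = -2: RHS = -87 is not a perfect cube.
  y = 3: RHS = 298 is not a perfect cube.
  y = -3: RHS = -296 is not a perfect cube.
Continuing the search up to |y| = 40 finds no further solutions beyond those listed.
Collected solutions: (1, 0).

Solutions (with |y| ≤ 40): (1, 0).


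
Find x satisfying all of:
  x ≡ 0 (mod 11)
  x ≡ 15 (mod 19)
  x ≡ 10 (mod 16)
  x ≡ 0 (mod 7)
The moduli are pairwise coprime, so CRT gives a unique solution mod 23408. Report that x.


Product of moduli M = 11 · 19 · 16 · 7 = 23408.
Merge one congruence at a time:
  Start: x ≡ 0 (mod 11).
  Combine with x ≡ 15 (mod 19); new modulus lcm = 209.
    Write x = 0 + 11·t and substitute into x ≡ 15 (mod 19): 11·t ≡ 15 − 0 = 15 (mod 19).
    The inverse of 11 mod 19 is 7 (since 11·7 = 77 = 4·19 + 1), so t ≡ 7·15 = 105 ≡ 10 (mod 19).
    Then x = 0 + 11·10 = 110, valid modulo lcm(11, 19) = 209: x ≡ 110 (mod 209).
  Combine with x ≡ 10 (mod 16); new modulus lcm = 3344.
    Write x = 110 + 209·t and substitute into x ≡ 10 (mod 16): 209·t ≡ 10 − 110 = -100 (mod 16).
    Reduce coefficients mod 16: 1·t ≡ 12 (mod 16).
    So t ≡ 12 (mod 16).
    Then x = 110 + 209·12 = 2618, valid modulo lcm(209, 16) = 3344: x ≡ 2618 (mod 3344).
  Combine with x ≡ 0 (mod 7); new modulus lcm = 23408.
    Write x = 2618 + 3344·t and substitute into x ≡ 0 (mod 7): 3344·t ≡ 0 − 2618 = -2618 (mod 7).
    Reduce coefficients mod 7: 5·t ≡ 0 (mod 7).
    The inverse of 5 mod 7 is 3 (since 5·3 = 15 = 2·7 + 1), so t ≡ 3·0 = 0 ≡ 0 (mod 7).
    Then x = 2618 + 3344·0 = 2618, valid modulo lcm(3344, 7) = 23408: x ≡ 2618 (mod 23408).
Verify against each original: 2618 mod 11 = 0, 2618 mod 19 = 15, 2618 mod 16 = 10, 2618 mod 7 = 0.

x ≡ 2618 (mod 23408).


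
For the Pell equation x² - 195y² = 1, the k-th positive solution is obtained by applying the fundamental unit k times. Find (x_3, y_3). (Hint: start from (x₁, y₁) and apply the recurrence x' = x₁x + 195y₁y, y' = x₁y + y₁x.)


Step 1: Find the fundamental solution (x₁, y₁) of x² - 195y² = 1.
  Expand √195 as a continued fraction. a₀ = ⌊√195⌋ = 13; iterate m_{k+1} = d_k·a_k − m_k, d_{k+1} = (195 − m_{k+1}²)/d_k, a_{k+1} = ⌊(a₀ + m_{k+1})/d_{k+1}⌋ (starting m₀ = 0, d₀ = 1), with convergents p_k = a_k·p_{k-1} + p_{k-2}, q_k = a_k·q_{k-1} + q_{k-2} (p₋₁ = 1, q₋₁ = 0):
  k = 0: a₀ = 13; p₀/q₀ = 13/1; p₀² − 195·q₀² = 169 − 195 = -26.
  k = 1: m = 13, d = 26, a = ⌊(13 + 13)/26⌋ = 1; p/q = (1·13 + 1)/(1·1 + 0) = 14/1; p² − 195·q² = 196 − 195 = 1.
  The first convergent with p² − 195·q² = 1 gives the fundamental solution (x₁, y₁) = (14, 1).
Step 2: Apply the recurrence (x_{n+1}, y_{n+1}) = (x₁x_n + 195y₁y_n, x₁y_n + y₁x_n) repeatedly.
  From (x_1, y_1) = (14, 1): x_2 = 14·14 + 195·1·1 = 391; y_2 = 14·1 + 1·14 = 28.
  From (x_2, y_2) = (391, 28): x_3 = 14·391 + 195·1·28 = 10934; y_3 = 14·28 + 1·391 = 783.
Step 3: Verify x_3² - 195·y_3² = 119552356 - 119552355 = 1 (should be 1). ✓

(x_1, y_1) = (14, 1); (x_3, y_3) = (10934, 783).


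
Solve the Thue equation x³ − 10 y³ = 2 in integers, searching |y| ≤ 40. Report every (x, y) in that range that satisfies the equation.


The equation is x³ - 10y³ = 2. For fixed y, x³ = 10·y³ + 2, so a solution requires the RHS to be a perfect cube.
Strategy: iterate y from -40 to 40, compute RHS = 10·y³ + 2, and check whether it is a (positive or negative) perfect cube.
Check small values of y:
  y = 0: RHS = 2 is not a perfect cube.
  y = 1: RHS = 12 is not a perfect cube.
  y = -1: RHS = -8 = (-2)³ ⇒ x = -2 works.
  y = 2: RHS = 82 is not a perfect cube.
  y = -2: RHS = -78 is not a perfect cube.
  y = 3: RHS = 272 is not a perfect cube.
  y = -3: RHS = -268 is not a perfect cube.
Continuing the search up to |y| = 40 finds no further solutions beyond those listed.
Collected solutions: (-2, -1).

Solutions (with |y| ≤ 40): (-2, -1).


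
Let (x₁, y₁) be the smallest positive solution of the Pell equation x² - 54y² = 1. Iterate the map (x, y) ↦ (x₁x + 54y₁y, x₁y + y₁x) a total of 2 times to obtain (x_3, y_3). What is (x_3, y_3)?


Step 1: Find the fundamental solution (x₁, y₁) of x² - 54y² = 1.
  Expand √54 as a continued fraction. a₀ = ⌊√54⌋ = 7; iterate m_{k+1} = d_k·a_k − m_k, d_{k+1} = (54 − m_{k+1}²)/d_k, a_{k+1} = ⌊(a₀ + m_{k+1})/d_{k+1}⌋ (starting m₀ = 0, d₀ = 1), with convergents p_k = a_k·p_{k-1} + p_{k-2}, q_k = a_k·q_{k-1} + q_{k-2} (p₋₁ = 1, q₋₁ = 0):
  k = 0: a₀ = 7; p₀/q₀ = 7/1; p₀² − 54·q₀² = 49 − 54 = -5.
  k = 1: m = 7, d = 5, a = ⌊(7 + 7)/5⌋ = 2; p/q = (2·7 + 1)/(2·1 + 0) = 15/2; p² − 54·q² = 225 − 216 = 9.
  k = 2: m = 3, d = 9, a = ⌊(7 + 3)/9⌋ = 1; p/q = (1·15 + 7)/(1·2 + 1) = 22/3; p² − 54·q² = 484 − 486 = -2.
  k = 3: m = 6, d = 2, a = ⌊(7 + 6)/2⌋ = 6; p/q = (6·22 + 15)/(6·3 + 2) = 147/20; p² − 54·q² = 21609 − 21600 = 9.
  k = 4: m = 6, d = 9, a = ⌊(7 + 6)/9⌋ = 1; p/q = (1·147 + 22)/(1·20 + 3) = 169/23; p² − 54·q² = 28561 − 28566 = -5.
  k = 5: m = 3, d = 5, a = ⌊(7 + 3)/5⌋ = 2; p/q = (2·169 + 147)/(2·23 + 20) = 485/66; p² − 54·q² = 235225 − 235224 = 1.
  The first convergent with p² − 54·q² = 1 gives the fundamental solution (x₁, y₁) = (485, 66).
Step 2: Apply the recurrence (x_{n+1}, y_{n+1}) = (x₁x_n + 54y₁y_n, x₁y_n + y₁x_n) repeatedly.
  From (x_1, y_1) = (485, 66): x_2 = 485·485 + 54·66·66 = 470449; y_2 = 485·66 + 66·485 = 64020.
  From (x_2, y_2) = (470449, 64020): x_3 = 485·470449 + 54·66·64020 = 456335045; y_3 = 485·64020 + 66·470449 = 62099334.
Step 3: Verify x_3² - 54·y_3² = 208241673295152025 - 208241673295152024 = 1 (should be 1). ✓

(x_1, y_1) = (485, 66); (x_3, y_3) = (456335045, 62099334).


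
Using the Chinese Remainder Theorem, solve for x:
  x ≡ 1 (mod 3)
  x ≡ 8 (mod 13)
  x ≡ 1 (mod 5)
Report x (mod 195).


Moduli 3, 13, 5 are pairwise coprime; by CRT there is a unique solution modulo M = 3 · 13 · 5 = 195.
Solve pairwise, accumulating the modulus:
  Start with x ≡ 1 (mod 3).
  Combine with x ≡ 8 (mod 13): since gcd(3, 13) = 1, we get a unique residue mod 39.
    Write x = 1 + 3·t and substitute into x ≡ 8 (mod 13): 3·t ≡ 8 − 1 = 7 (mod 13).
    The inverse of 3 mod 13 is 9 (since 3·9 = 27 = 2·13 + 1), so t ≡ 9·7 = 63 ≡ 11 (mod 13).
    Then x = 1 + 3·11 = 34, valid modulo lcm(3, 13) = 39: x ≡ 34 (mod 39).
  Combine with x ≡ 1 (mod 5): since gcd(39, 5) = 1, we get a unique residue mod 195.
    Write x = 34 + 39·t and substitute into x ≡ 1 (mod 5): 39·t ≡ 1 − 34 = -33 (mod 5).
    Reduce coefficients mod 5: 4·t ≡ 2 (mod 5).
    The inverse of 4 mod 5 is 4 (since 4·4 = 16 = 3·5 + 1), so t ≡ 4·2 = 8 ≡ 3 (mod 5).
    Then x = 34 + 39·3 = 151, valid modulo lcm(39, 5) = 195: x ≡ 151 (mod 195).
Verify: 151 mod 3 = 1 ✓, 151 mod 13 = 8 ✓, 151 mod 5 = 1 ✓.

x ≡ 151 (mod 195).


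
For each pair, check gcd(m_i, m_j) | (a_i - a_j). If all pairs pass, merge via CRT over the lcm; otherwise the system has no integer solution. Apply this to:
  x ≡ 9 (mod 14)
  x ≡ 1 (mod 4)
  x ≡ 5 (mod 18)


Moduli 14, 4, 18 are not pairwise coprime, so CRT works modulo lcm(m_i) when all pairwise compatibility conditions hold.
Pairwise compatibility: gcd(m_i, m_j) must divide a_i - a_j for every pair.
Merge one congruence at a time:
  Start: x ≡ 9 (mod 14).
  Combine with x ≡ 1 (mod 4): gcd(14, 4) = 2; 1 - 9 = -8, which IS divisible by 2, so compatible.
    Write x = 9 + 14·t and substitute into x ≡ 1 (mod 4): 14·t ≡ 1 − 9 = -8 (mod 4).
    Divide the congruence (and modulus) by g = 2: 7·t ≡ -4 (mod 2).
    Reduce coefficients mod 2: 1·t ≡ 0 (mod 2).
    So t ≡ 0 (mod 2).
    Then x = 9 + 14·0 = 9, valid modulo lcm(14, 4) = 28: x ≡ 9 (mod 28).
  Combine with x ≡ 5 (mod 18): gcd(28, 18) = 2; 5 - 9 = -4, which IS divisible by 2, so compatible.
    Write x = 9 + 28·t and substitute into x ≡ 5 (mod 18): 28·t ≡ 5 − 9 = -4 (mod 18).
    Divide the congruence (and modulus) by g = 2: 14·t ≡ -2 (mod 9).
    Reduce coefficients mod 9: 5·t ≡ 7 (mod 9).
    The inverse of 5 mod 9 is 2 (since 5·2 = 10 = 1·9 + 1), so t ≡ 2·7 = 14 ≡ 5 (mod 9).
    Then x = 9 + 28·5 = 149, valid modulo lcm(28, 18) = 252: x ≡ 149 (mod 252).
Verify: 149 mod 14 = 9, 149 mod 4 = 1, 149 mod 18 = 5.

x ≡ 149 (mod 252).


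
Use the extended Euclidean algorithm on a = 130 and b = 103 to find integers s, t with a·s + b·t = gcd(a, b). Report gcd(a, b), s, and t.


Euclidean algorithm on (130, 103) — divide until remainder is 0:
  130 = 1 · 103 + 27
  103 = 3 · 27 + 22
  27 = 1 · 22 + 5
  22 = 4 · 5 + 2
  5 = 2 · 2 + 1
  2 = 2 · 1 + 0
gcd(130, 103) = 1.
Track Bezout coefficients alongside the remainders: start with r₀ = 130 = a·1 + b·0 (s = 1, t = 0) and r₁ = 103 = a·0 + b·1 (s = 0, t = 1); each new remainder r_{k+1} = r_{k-1} − q_k·r_k inherits s_{k+1} = s_{k-1} − q_k·s_k, t_{k+1} = t_{k-1} − q_k·t_k, so r_k = a·s_k + b·t_k at every step:
  q = 1: r = 27, s = 1 − 1·0 = 1, t = 0 − 1·1 = -1  (check: 130·1 + 103·(-1) = 27)
  q = 3: r = 22, s = 0 − 3·1 = -3, t = 1 − 3·(-1) = 4  (check: 130·(-3) + 103·4 = 22)
  q = 1: r = 5, s = 1 − 1·(-3) = 4, t = -1 − 1·4 = -5  (check: 130·4 + 103·(-5) = 5)
  q = 4: r = 2, s = -3 − 4·4 = -19, t = 4 − 4·(-5) = 24  (check: 130·(-19) + 103·24 = 2)
  q = 2: r = 1, s = 4 − 2·(-19) = 42, t = -5 − 2·24 = -53  (check: 130·42 + 103·(-53) = 1)
The row with r = 1 (the gcd) gives the Bezout coefficients s = 42, t = -53.
Result: 130 · (42) + 103 · (-53) = 1.

gcd(130, 103) = 1; s = 42, t = -53 (check: 130·42 + 103·(-53) = 1).


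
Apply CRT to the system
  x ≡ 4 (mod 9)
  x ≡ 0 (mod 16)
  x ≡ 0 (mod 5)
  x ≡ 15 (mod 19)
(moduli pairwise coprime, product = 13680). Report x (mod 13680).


Product of moduli M = 9 · 16 · 5 · 19 = 13680.
Merge one congruence at a time:
  Start: x ≡ 4 (mod 9).
  Combine with x ≡ 0 (mod 16); new modulus lcm = 144.
    Write x = 4 + 9·t and substitute into x ≡ 0 (mod 16): 9·t ≡ 0 − 4 = -4 (mod 16).
    Reduce coefficients mod 16: 9·t ≡ 12 (mod 16).
    The inverse of 9 mod 16 is 9 (since 9·9 = 81 = 5·16 + 1), so t ≡ 9·12 = 108 ≡ 12 (mod 16).
    Then x = 4 + 9·12 = 112, valid modulo lcm(9, 16) = 144: x ≡ 112 (mod 144).
  Combine with x ≡ 0 (mod 5); new modulus lcm = 720.
    Write x = 112 + 144·t and substitute into x ≡ 0 (mod 5): 144·t ≡ 0 − 112 = -112 (mod 5).
    Reduce coefficients mod 5: 4·t ≡ 3 (mod 5).
    The inverse of 4 mod 5 is 4 (since 4·4 = 16 = 3·5 + 1), so t ≡ 4·3 = 12 ≡ 2 (mod 5).
    Then x = 112 + 144·2 = 400, valid modulo lcm(144, 5) = 720: x ≡ 400 (mod 720).
  Combine with x ≡ 15 (mod 19); new modulus lcm = 13680.
    Write x = 400 + 720·t and substitute into x ≡ 15 (mod 19): 720·t ≡ 15 − 400 = -385 (mod 19).
    Reduce coefficients mod 19: 17·t ≡ 14 (mod 19).
    The inverse of 17 mod 19 is 9 (since 17·9 = 153 = 8·19 + 1), so t ≡ 9·14 = 126 ≡ 12 (mod 19).
    Then x = 400 + 720·12 = 9040, valid modulo lcm(720, 19) = 13680: x ≡ 9040 (mod 13680).
Verify against each original: 9040 mod 9 = 4, 9040 mod 16 = 0, 9040 mod 5 = 0, 9040 mod 19 = 15.

x ≡ 9040 (mod 13680).


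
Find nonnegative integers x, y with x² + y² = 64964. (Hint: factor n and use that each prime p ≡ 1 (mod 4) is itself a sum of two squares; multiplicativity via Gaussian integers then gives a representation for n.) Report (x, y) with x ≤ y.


Step 1: Factor n = 64964 = 2^2 · 109 · 149.
Step 2: Check the mod-4 condition on each prime factor: 2 = 2 (special); 109 ≡ 1 (mod 4), exponent 1; 149 ≡ 1 (mod 4), exponent 1.
All primes ≡ 3 (mod 4) appear to even exponent (or don't appear), so by the two-squares theorem n IS expressible as a sum of two squares.
Step 3: Build a representation. Group n = k² · m with k = 2 and m = 109 · 149 = 16241 (a product of primes ≡ 1 (mod 4)); a representation of m scales to one of n via (k·x)² + (k·y)² = k²(x² + y²). Each prime p ≡ 1 (mod 4) is itself a sum of two squares; find a² by testing p − a² for a perfect square:
  109: 109 − 1² = 108, 109 − 2² = 105, 109 − 3² = 100 = 10² ⇒ 109 = 3² + 10².
  149: 149 − 1² = 148, 149 − 2² = 145, 149 − 3² = 140, 149 − 4² = 133, 149 − 5² = 124, 149 − 6² = 113, 149 − 7² = 100 = 10² ⇒ 149 = 7² + 10².
  Combine using the Brahmagupta–Fibonacci identity (a² + b²)(c² + d²) = (ac − bd)² + (ad + bc)² = (ac + bd)² + (ad − bc)²:
  109 · 149 = 16241: from (3² + 10²)(7² + 10²), take (3·7 − 10·10, 3·10 + 10·7) = (21 − 100, 30 + 70) = (-79, 100); dropping signs (only squares matter) gives (79, 100); check 79² + 100² = 6241 + 10000 = 16241 ✓.
  Scale by k = 2: (2·79, 2·100) = (158, 200).
Step 4: Order so x ≤ y and verify: 158² + 200² = 24964 + 40000 = 64964 = n. ✓

n = 64964 = 158² + 200² (one valid representation with x ≤ y).


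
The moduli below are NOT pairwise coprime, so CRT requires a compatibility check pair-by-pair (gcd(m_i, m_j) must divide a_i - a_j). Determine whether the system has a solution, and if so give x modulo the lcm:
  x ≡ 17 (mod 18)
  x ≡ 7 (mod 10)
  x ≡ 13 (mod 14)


Moduli 18, 10, 14 are not pairwise coprime, so CRT works modulo lcm(m_i) when all pairwise compatibility conditions hold.
Pairwise compatibility: gcd(m_i, m_j) must divide a_i - a_j for every pair.
Merge one congruence at a time:
  Start: x ≡ 17 (mod 18).
  Combine with x ≡ 7 (mod 10): gcd(18, 10) = 2; 7 - 17 = -10, which IS divisible by 2, so compatible.
    Write x = 17 + 18·t and substitute into x ≡ 7 (mod 10): 18·t ≡ 7 − 17 = -10 (mod 10).
    Divide the congruence (and modulus) by g = 2: 9·t ≡ -5 (mod 5).
    Reduce coefficients mod 5: 4·t ≡ 0 (mod 5).
    The inverse of 4 mod 5 is 4 (since 4·4 = 16 = 3·5 + 1), so t ≡ 4·0 = 0 ≡ 0 (mod 5).
    Then x = 17 + 18·0 = 17, valid modulo lcm(18, 10) = 90: x ≡ 17 (mod 90).
  Combine with x ≡ 13 (mod 14): gcd(90, 14) = 2; 13 - 17 = -4, which IS divisible by 2, so compatible.
    Write x = 17 + 90·t and substitute into x ≡ 13 (mod 14): 90·t ≡ 13 − 17 = -4 (mod 14).
    Divide the congruence (and modulus) by g = 2: 45·t ≡ -2 (mod 7).
    Reduce coefficients mod 7: 3·t ≡ 5 (mod 7).
    The inverse of 3 mod 7 is 5 (since 3·5 = 15 = 2·7 + 1), so t ≡ 5·5 = 25 ≡ 4 (mod 7).
    Then x = 17 + 90·4 = 377, valid modulo lcm(90, 14) = 630: x ≡ 377 (mod 630).
Verify: 377 mod 18 = 17, 377 mod 10 = 7, 377 mod 14 = 13.

x ≡ 377 (mod 630).


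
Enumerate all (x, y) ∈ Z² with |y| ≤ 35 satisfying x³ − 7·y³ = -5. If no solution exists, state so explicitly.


The equation is x³ - 7y³ = -5. For fixed y, x³ = 7·y³ − 5, so a solution requires the RHS to be a perfect cube.
Strategy: iterate y from -35 to 35, compute RHS = 7·y³ − 5, and check whether it is a (positive or negative) perfect cube.
Check small values of y:
  y = 0: RHS = -5 is not a perfect cube.
  y = 1: RHS = 2 is not a perfect cube.
  y = -1: RHS = -12 is not a perfect cube.
  y = 2: RHS = 51 is not a perfect cube.
  y = -2: RHS = -61 is not a perfect cube.
  y = 3: RHS = 184 is not a perfect cube.
  y = -3: RHS = -194 is not a perfect cube.
Continuing the search up to |y| = 35 finds no solutions either.
No (x, y) in the scanned range satisfies the equation.

No integer solutions with |y| ≤ 35.


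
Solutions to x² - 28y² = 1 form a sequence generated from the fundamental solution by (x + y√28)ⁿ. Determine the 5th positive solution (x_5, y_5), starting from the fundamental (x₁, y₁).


Step 1: Find the fundamental solution (x₁, y₁) of x² - 28y² = 1.
  Expand √28 as a continued fraction. a₀ = ⌊√28⌋ = 5; iterate m_{k+1} = d_k·a_k − m_k, d_{k+1} = (28 − m_{k+1}²)/d_k, a_{k+1} = ⌊(a₀ + m_{k+1})/d_{k+1}⌋ (starting m₀ = 0, d₀ = 1), with convergents p_k = a_k·p_{k-1} + p_{k-2}, q_k = a_k·q_{k-1} + q_{k-2} (p₋₁ = 1, q₋₁ = 0):
  k = 0: a₀ = 5; p₀/q₀ = 5/1; p₀² − 28·q₀² = 25 − 28 = -3.
  k = 1: m = 5, d = 3, a = ⌊(5 + 5)/3⌋ = 3; p/q = (3·5 + 1)/(3·1 + 0) = 16/3; p² − 28·q² = 256 − 252 = 4.
  k = 2: m = 4, d = 4, a = ⌊(5 + 4)/4⌋ = 2; p/q = (2·16 + 5)/(2·3 + 1) = 37/7; p² − 28·q² = 1369 − 1372 = -3.
  k = 3: m = 4, d = 3, a = ⌊(5 + 4)/3⌋ = 3; p/q = (3·37 + 16)/(3·7 + 3) = 127/24; p² − 28·q² = 16129 − 16128 = 1.
  The first convergent with p² − 28·q² = 1 gives the fundamental solution (x₁, y₁) = (127, 24).
Step 2: Apply the recurrence (x_{n+1}, y_{n+1}) = (x₁x_n + 28y₁y_n, x₁y_n + y₁x_n) repeatedly.
  From (x_1, y_1) = (127, 24): x_2 = 127·127 + 28·24·24 = 32257; y_2 = 127·24 + 24·127 = 6096.
  From (x_2, y_2) = (32257, 6096): x_3 = 127·32257 + 28·24·6096 = 8193151; y_3 = 127·6096 + 24·32257 = 1548360.
  From (x_3, y_3) = (8193151, 1548360): x_4 = 127·8193151 + 28·24·1548360 = 2081028097; y_4 = 127·1548360 + 24·8193151 = 393277344.
  From (x_4, y_4) = (2081028097, 393277344): x_5 = 127·2081028097 + 28·24·393277344 = 528572943487; y_5 = 127·393277344 + 24·2081028097 = 99890897016.
Step 3: Verify x_5² - 28·y_5² = 279389356586511295719169 - 279389356586511295719168 = 1 (should be 1). ✓

(x_1, y_1) = (127, 24); (x_5, y_5) = (528572943487, 99890897016).


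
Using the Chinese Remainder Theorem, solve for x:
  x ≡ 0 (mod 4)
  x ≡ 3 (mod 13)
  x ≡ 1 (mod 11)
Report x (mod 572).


Moduli 4, 13, 11 are pairwise coprime; by CRT there is a unique solution modulo M = 4 · 13 · 11 = 572.
Solve pairwise, accumulating the modulus:
  Start with x ≡ 0 (mod 4).
  Combine with x ≡ 3 (mod 13): since gcd(4, 13) = 1, we get a unique residue mod 52.
    Write x = 0 + 4·t and substitute into x ≡ 3 (mod 13): 4·t ≡ 3 − 0 = 3 (mod 13).
    The inverse of 4 mod 13 is 10 (since 4·10 = 40 = 3·13 + 1), so t ≡ 10·3 = 30 ≡ 4 (mod 13).
    Then x = 0 + 4·4 = 16, valid modulo lcm(4, 13) = 52: x ≡ 16 (mod 52).
  Combine with x ≡ 1 (mod 11): since gcd(52, 11) = 1, we get a unique residue mod 572.
    Write x = 16 + 52·t and substitute into x ≡ 1 (mod 11): 52·t ≡ 1 − 16 = -15 (mod 11).
    Reduce coefficients mod 11: 8·t ≡ 7 (mod 11).
    The inverse of 8 mod 11 is 7 (since 8·7 = 56 = 5·11 + 1), so t ≡ 7·7 = 49 ≡ 5 (mod 11).
    Then x = 16 + 52·5 = 276, valid modulo lcm(52, 11) = 572: x ≡ 276 (mod 572).
Verify: 276 mod 4 = 0 ✓, 276 mod 13 = 3 ✓, 276 mod 11 = 1 ✓.

x ≡ 276 (mod 572).


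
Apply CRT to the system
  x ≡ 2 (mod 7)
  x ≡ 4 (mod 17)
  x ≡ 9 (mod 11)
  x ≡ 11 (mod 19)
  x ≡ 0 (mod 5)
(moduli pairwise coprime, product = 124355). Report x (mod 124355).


Product of moduli M = 7 · 17 · 11 · 19 · 5 = 124355.
Merge one congruence at a time:
  Start: x ≡ 2 (mod 7).
  Combine with x ≡ 4 (mod 17); new modulus lcm = 119.
    Write x = 2 + 7·t and substitute into x ≡ 4 (mod 17): 7·t ≡ 4 − 2 = 2 (mod 17).
    The inverse of 7 mod 17 is 5 (since 7·5 = 35 = 2·17 + 1), so t ≡ 5·2 = 10 ≡ 10 (mod 17).
    Then x = 2 + 7·10 = 72, valid modulo lcm(7, 17) = 119: x ≡ 72 (mod 119).
  Combine with x ≡ 9 (mod 11); new modulus lcm = 1309.
    Write x = 72 + 119·t and substitute into x ≡ 9 (mod 11): 119·t ≡ 9 − 72 = -63 (mod 11).
    Reduce coefficients mod 11: 9·t ≡ 3 (mod 11).
    The inverse of 9 mod 11 is 5 (since 9·5 = 45 = 4·11 + 1), so t ≡ 5·3 = 15 ≡ 4 (mod 11).
    Then x = 72 + 119·4 = 548, valid modulo lcm(119, 11) = 1309: x ≡ 548 (mod 1309).
  Combine with x ≡ 11 (mod 19); new modulus lcm = 24871.
    Write x = 548 + 1309·t and substitute into x ≡ 11 (mod 19): 1309·t ≡ 11 − 548 = -537 (mod 19).
    Reduce coefficients mod 19: 17·t ≡ 14 (mod 19).
    The inverse of 17 mod 19 is 9 (since 17·9 = 153 = 8·19 + 1), so t ≡ 9·14 = 126 ≡ 12 (mod 19).
    Then x = 548 + 1309·12 = 16256, valid modulo lcm(1309, 19) = 24871: x ≡ 16256 (mod 24871).
  Combine with x ≡ 0 (mod 5); new modulus lcm = 124355.
    Write x = 16256 + 24871·t and substitute into x ≡ 0 (mod 5): 24871·t ≡ 0 − 16256 = -16256 (mod 5).
    Reduce coefficients mod 5: 1·t ≡ 4 (mod 5).
    So t ≡ 4 (mod 5).
    Then x = 16256 + 24871·4 = 115740, valid modulo lcm(24871, 5) = 124355: x ≡ 115740 (mod 124355).
Verify against each original: 115740 mod 7 = 2, 115740 mod 17 = 4, 115740 mod 11 = 9, 115740 mod 19 = 11, 115740 mod 5 = 0.

x ≡ 115740 (mod 124355).


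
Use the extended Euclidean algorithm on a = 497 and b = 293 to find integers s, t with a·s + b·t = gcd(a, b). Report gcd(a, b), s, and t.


Euclidean algorithm on (497, 293) — divide until remainder is 0:
  497 = 1 · 293 + 204
  293 = 1 · 204 + 89
  204 = 2 · 89 + 26
  89 = 3 · 26 + 11
  26 = 2 · 11 + 4
  11 = 2 · 4 + 3
  4 = 1 · 3 + 1
  3 = 3 · 1 + 0
gcd(497, 293) = 1.
Track Bezout coefficients alongside the remainders: start with r₀ = 497 = a·1 + b·0 (s = 1, t = 0) and r₁ = 293 = a·0 + b·1 (s = 0, t = 1); each new remainder r_{k+1} = r_{k-1} − q_k·r_k inherits s_{k+1} = s_{k-1} − q_k·s_k, t_{k+1} = t_{k-1} − q_k·t_k, so r_k = a·s_k + b·t_k at every step:
  q = 1: r = 204, s = 1 − 1·0 = 1, t = 0 − 1·1 = -1  (check: 497·1 + 293·(-1) = 204)
  q = 1: r = 89, s = 0 − 1·1 = -1, t = 1 − 1·(-1) = 2  (check: 497·(-1) + 293·2 = 89)
  q = 2: r = 26, s = 1 − 2·(-1) = 3, t = -1 − 2·2 = -5  (check: 497·3 + 293·(-5) = 26)
  q = 3: r = 11, s = -1 − 3·3 = -10, t = 2 − 3·(-5) = 17  (check: 497·(-10) + 293·17 = 11)
  q = 2: r = 4, s = 3 − 2·(-10) = 23, t = -5 − 2·17 = -39  (check: 497·23 + 293·(-39) = 4)
  q = 2: r = 3, s = -10 − 2·23 = -56, t = 17 − 2·(-39) = 95  (check: 497·(-56) + 293·95 = 3)
  q = 1: r = 1, s = 23 − 1·(-56) = 79, t = -39 − 1·95 = -134  (check: 497·79 + 293·(-134) = 1)
The row with r = 1 (the gcd) gives the Bezout coefficients s = 79, t = -134.
Result: 497 · (79) + 293 · (-134) = 1.

gcd(497, 293) = 1; s = 79, t = -134 (check: 497·79 + 293·(-134) = 1).


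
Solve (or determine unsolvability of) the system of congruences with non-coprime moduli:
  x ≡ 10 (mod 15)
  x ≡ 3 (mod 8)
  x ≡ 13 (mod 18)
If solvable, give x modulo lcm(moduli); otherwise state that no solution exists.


Moduli 15, 8, 18 are not pairwise coprime, so CRT works modulo lcm(m_i) when all pairwise compatibility conditions hold.
Pairwise compatibility: gcd(m_i, m_j) must divide a_i - a_j for every pair.
Merge one congruence at a time:
  Start: x ≡ 10 (mod 15).
  Combine with x ≡ 3 (mod 8): gcd(15, 8) = 1; 3 - 10 = -7, which IS divisible by 1, so compatible.
    Write x = 10 + 15·t and substitute into x ≡ 3 (mod 8): 15·t ≡ 3 − 10 = -7 (mod 8).
    Reduce coefficients mod 8: 7·t ≡ 1 (mod 8).
    The inverse of 7 mod 8 is 7 (since 7·7 = 49 = 6·8 + 1), so t ≡ 7·1 = 7 ≡ 7 (mod 8).
    Then x = 10 + 15·7 = 115, valid modulo lcm(15, 8) = 120: x ≡ 115 (mod 120).
  Combine with x ≡ 13 (mod 18): gcd(120, 18) = 6; 13 - 115 = -102, which IS divisible by 6, so compatible.
    Write x = 115 + 120·t and substitute into x ≡ 13 (mod 18): 120·t ≡ 13 − 115 = -102 (mod 18).
    Divide the congruence (and modulus) by g = 6: 20·t ≡ -17 (mod 3).
    Reduce coefficients mod 3: 2·t ≡ 1 (mod 3).
    The inverse of 2 mod 3 is 2 (since 2·2 = 4 = 1·3 + 1), so t ≡ 2·1 = 2 ≡ 2 (mod 3).
    Then x = 115 + 120·2 = 355, valid modulo lcm(120, 18) = 360: x ≡ 355 (mod 360).
Verify: 355 mod 15 = 10, 355 mod 8 = 3, 355 mod 18 = 13.

x ≡ 355 (mod 360).
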